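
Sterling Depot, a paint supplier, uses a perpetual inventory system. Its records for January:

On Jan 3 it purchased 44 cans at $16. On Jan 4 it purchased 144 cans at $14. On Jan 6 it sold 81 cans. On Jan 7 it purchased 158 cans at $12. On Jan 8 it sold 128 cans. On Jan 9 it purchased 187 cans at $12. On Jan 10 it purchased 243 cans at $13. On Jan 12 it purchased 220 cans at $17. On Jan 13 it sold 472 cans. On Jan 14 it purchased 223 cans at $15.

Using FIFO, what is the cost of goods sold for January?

Jan 6, 81 sold [FIFO — oldest first]: 44 @ $16 + 37 @ $14 = $1,222
Jan 8, 128 sold [FIFO — oldest first]: 107 @ $14 + 21 @ $12 = $1,750
Jan 13, 472 sold [FIFO — oldest first]: 137 @ $12 + 187 @ $12 + 148 @ $13 = $5,812
Total COGS = $1,222 + $1,750 + $5,812 = $8,784
Ending inventory: 95 @ $13 + 220 @ $17 + 223 @ $15 = $8,320

COGS = $8,784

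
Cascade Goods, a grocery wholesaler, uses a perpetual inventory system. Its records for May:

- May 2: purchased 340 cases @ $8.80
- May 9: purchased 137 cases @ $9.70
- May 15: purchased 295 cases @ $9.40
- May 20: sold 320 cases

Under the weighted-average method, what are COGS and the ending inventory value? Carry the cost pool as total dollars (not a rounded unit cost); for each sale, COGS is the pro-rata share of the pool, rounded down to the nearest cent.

COGS = $2,940.47; ending inventory = $4,153.43

After May 2: 340 on hand, pool $2,992.00 (≈ $8.8000 each)
After May 9: 477 on hand, pool $4,320.90 (≈ $9.0585 each)
After May 15: 772 on hand, pool $7,093.90 (≈ $9.1890 each)
May 20, sell 320: 320/772 × $7,093.90 → $2,940.47
Ending inventory (cost pool remaining) = $4,153.43
Check: goods available $7,093.90 = COGS $2,940.47 + ending $4,153.43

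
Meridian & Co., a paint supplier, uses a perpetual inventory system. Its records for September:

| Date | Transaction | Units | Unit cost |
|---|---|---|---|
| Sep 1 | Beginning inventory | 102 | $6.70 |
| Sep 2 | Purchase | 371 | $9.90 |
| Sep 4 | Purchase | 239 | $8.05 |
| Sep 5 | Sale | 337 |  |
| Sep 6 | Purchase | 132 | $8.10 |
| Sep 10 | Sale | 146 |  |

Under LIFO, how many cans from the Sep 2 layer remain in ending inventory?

259

Sep 5, 337 sold [LIFO — newest first]: 239 @ $8.05 + 98 @ $9.90 = $2,894.15
Sep 10, 146 sold [LIFO — newest first]: 132 @ $8.10 + 14 @ $9.90 = $1,207.80
Total COGS = $2,894.15 + $1,207.80 = $4,101.95
Ending inventory: 102 @ $6.70 + 259 @ $9.90 = $3,247.50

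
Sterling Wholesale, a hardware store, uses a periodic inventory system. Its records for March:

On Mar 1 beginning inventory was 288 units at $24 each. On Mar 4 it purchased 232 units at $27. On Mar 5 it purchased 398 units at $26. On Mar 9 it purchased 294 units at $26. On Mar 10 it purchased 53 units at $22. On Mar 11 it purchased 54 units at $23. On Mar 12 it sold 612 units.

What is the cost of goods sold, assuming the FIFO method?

COGS = $15,568

Mar 12, 612 sold [FIFO — oldest first]: 288 @ $24 + 232 @ $27 + 92 @ $26 = $15,568
Ending inventory: 306 @ $26 + 294 @ $26 + 53 @ $22 + 54 @ $23 = $18,008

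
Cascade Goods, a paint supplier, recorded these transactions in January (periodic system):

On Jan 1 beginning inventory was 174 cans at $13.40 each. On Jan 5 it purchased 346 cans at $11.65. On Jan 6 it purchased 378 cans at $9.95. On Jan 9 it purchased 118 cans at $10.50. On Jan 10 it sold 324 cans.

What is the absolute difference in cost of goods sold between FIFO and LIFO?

$790.40

FIFO COGS: 174 @ $13.40 + 150 @ $11.65 = $4,079.10
LIFO COGS: 118 @ $10.50 + 206 @ $9.95 = $3,288.70
Difference = |$4,079.10 − $3,288.70| = $790.40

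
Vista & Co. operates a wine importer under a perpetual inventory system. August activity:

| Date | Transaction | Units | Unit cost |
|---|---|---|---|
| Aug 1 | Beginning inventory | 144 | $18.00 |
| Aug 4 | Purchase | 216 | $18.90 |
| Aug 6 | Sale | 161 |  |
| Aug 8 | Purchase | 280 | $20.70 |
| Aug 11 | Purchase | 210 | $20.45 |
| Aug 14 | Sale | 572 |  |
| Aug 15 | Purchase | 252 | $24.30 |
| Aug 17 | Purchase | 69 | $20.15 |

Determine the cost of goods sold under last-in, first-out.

Aug 6, 161 sold [LIFO — newest first]: 161 @ $18.90 = $3,042.90
Aug 14, 572 sold [LIFO — newest first]: 210 @ $20.45 + 280 @ $20.70 + 55 @ $18.90 + 27 @ $18.00 = $11,616.00
Total COGS = $3,042.90 + $11,616.00 = $14,658.90
Ending inventory: 117 @ $18.00 + 252 @ $24.30 + 69 @ $20.15 = $9,619.95

COGS = $14,658.90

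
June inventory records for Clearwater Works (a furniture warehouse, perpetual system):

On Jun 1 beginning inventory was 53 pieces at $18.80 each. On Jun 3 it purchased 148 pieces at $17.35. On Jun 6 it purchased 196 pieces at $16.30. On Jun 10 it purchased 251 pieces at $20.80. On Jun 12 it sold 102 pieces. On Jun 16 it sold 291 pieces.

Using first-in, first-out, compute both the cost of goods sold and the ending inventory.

Jun 12, 102 sold [FIFO — oldest first]: 53 @ $18.80 + 49 @ $17.35 = $1,846.55
Jun 16, 291 sold [FIFO — oldest first]: 99 @ $17.35 + 192 @ $16.30 = $4,847.25
Total COGS = $1,846.55 + $4,847.25 = $6,693.80
Ending inventory: 4 @ $16.30 + 251 @ $20.80 = $5,286.00

COGS = $6,693.80; ending inventory = $5,286.00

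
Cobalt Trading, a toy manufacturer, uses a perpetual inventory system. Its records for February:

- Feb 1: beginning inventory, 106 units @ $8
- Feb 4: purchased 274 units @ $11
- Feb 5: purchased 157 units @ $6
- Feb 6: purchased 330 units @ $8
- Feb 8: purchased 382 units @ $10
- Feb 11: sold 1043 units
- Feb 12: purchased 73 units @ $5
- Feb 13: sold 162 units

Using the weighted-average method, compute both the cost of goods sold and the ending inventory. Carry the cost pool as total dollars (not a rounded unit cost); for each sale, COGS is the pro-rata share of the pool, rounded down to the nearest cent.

After Feb 1: 106 on hand, pool $848.00 (≈ $8.0000 each)
After Feb 4: 380 on hand, pool $3,862.00 (≈ $10.1632 each)
After Feb 5: 537 on hand, pool $4,804.00 (≈ $8.9460 each)
After Feb 6: 867 on hand, pool $7,444.00 (≈ $8.5859 each)
After Feb 8: 1249 on hand, pool $11,264.00 (≈ $9.0184 each)
Feb 11, sell 1043: 1043/1249 × $11,264.00 → $9,406.20
After Feb 12: 279 on hand, pool $2,222.80 (≈ $7.9670 each)
Feb 13, sell 162: 162/279 × $2,222.80 → $1,290.65
Total COGS = $9,406.20 + $1,290.65 = $10,696.85
Ending inventory (cost pool remaining) = $932.15

COGS = $10,696.85; ending inventory = $932.15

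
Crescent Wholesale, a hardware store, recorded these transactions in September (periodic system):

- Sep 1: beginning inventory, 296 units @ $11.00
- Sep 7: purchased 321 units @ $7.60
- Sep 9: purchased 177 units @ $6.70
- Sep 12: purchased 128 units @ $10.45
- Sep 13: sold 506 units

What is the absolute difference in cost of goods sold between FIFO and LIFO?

FIFO COGS: 296 @ $11.00 + 210 @ $7.60 = $4,852.00
LIFO COGS: 128 @ $10.45 + 177 @ $6.70 + 201 @ $7.60 = $4,051.10
Difference = |$4,852.00 − $4,051.10| = $800.90

$800.90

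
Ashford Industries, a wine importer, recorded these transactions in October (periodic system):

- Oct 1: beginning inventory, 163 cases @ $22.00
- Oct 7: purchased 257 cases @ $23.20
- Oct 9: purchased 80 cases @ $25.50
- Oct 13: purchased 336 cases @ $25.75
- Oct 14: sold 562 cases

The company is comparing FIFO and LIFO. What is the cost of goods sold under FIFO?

COGS = $13,184.90

FIFO COGS: 163 @ $22.00 + 257 @ $23.20 + 80 @ $25.50 + 62 @ $25.75 = $13,184.90
LIFO COGS: 336 @ $25.75 + 80 @ $25.50 + 146 @ $23.20 = $14,079.20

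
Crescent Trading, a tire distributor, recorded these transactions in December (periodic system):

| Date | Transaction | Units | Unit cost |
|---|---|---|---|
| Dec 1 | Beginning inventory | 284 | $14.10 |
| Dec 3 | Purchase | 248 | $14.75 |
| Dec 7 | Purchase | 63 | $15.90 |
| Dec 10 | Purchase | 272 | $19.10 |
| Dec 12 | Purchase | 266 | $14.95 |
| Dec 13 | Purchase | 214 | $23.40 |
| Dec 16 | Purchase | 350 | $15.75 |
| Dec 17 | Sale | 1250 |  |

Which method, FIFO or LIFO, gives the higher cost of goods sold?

FIFO COGS: 284 @ $14.10 + 248 @ $14.75 + 63 @ $15.90 + 272 @ $19.10 + 266 @ $14.95 + 117 @ $23.40 = $20,573.80
LIFO COGS: 350 @ $15.75 + 214 @ $23.40 + 266 @ $14.95 + 272 @ $19.10 + 63 @ $15.90 + 85 @ $14.75 = $21,947.45

LIFO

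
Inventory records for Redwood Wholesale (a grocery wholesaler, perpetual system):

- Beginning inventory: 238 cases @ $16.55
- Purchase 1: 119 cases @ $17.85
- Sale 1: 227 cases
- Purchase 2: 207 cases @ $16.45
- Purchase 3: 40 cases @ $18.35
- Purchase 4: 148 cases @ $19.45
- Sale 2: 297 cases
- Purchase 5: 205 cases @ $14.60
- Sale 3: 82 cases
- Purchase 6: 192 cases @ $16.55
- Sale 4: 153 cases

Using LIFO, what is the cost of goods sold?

COGS = $13,046.55

Sale 1 (227) [LIFO — newest first]: 119 @ $17.85 + 108 @ $16.55 = $3,911.55
Sale 2 (297) [LIFO — newest first]: 148 @ $19.45 + 40 @ $18.35 + 109 @ $16.45 = $5,405.65
Sale 3 (82) [LIFO — newest first]: 82 @ $14.60 = $1,197.20
Sale 4 (153) [LIFO — newest first]: 153 @ $16.55 = $2,532.15
Total COGS = $3,911.55 + $5,405.65 + $1,197.20 + $2,532.15 = $13,046.55
Ending inventory: 130 @ $16.55 + 98 @ $16.45 + 123 @ $14.60 + 39 @ $16.55 = $6,204.85
Check: goods available $19,251.40 = COGS $13,046.55 + ending $6,204.85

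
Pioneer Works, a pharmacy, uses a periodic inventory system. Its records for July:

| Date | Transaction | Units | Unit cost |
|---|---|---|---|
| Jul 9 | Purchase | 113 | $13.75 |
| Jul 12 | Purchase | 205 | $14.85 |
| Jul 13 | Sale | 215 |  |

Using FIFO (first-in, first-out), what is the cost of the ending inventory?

Ending inventory = $1,529.55

Jul 13, 215 sold [FIFO — oldest first]: 113 @ $13.75 + 102 @ $14.85 = $3,068.45
Ending inventory: 103 @ $14.85 = $1,529.55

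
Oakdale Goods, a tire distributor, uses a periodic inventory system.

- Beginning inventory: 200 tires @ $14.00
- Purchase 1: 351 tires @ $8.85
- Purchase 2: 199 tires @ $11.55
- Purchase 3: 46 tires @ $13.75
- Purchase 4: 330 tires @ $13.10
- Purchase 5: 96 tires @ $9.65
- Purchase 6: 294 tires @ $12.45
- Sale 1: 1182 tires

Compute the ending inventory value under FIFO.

Sale 1 (1182) [FIFO — oldest first]: 200 @ $14.00 + 351 @ $8.85 + 199 @ $11.55 + 46 @ $13.75 + 330 @ $13.10 + 56 @ $9.65 = $13,700.70
Ending inventory: 40 @ $9.65 + 294 @ $12.45 = $4,046.30
Check: goods available $17,747.00 = COGS $13,700.70 + ending $4,046.30

Ending inventory = $4,046.30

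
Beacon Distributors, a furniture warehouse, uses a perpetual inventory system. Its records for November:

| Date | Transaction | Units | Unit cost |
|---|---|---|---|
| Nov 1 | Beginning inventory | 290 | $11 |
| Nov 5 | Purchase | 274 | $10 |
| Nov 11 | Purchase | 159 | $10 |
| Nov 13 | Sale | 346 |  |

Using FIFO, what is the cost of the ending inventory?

Ending inventory = $3,770

Nov 13, 346 sold [FIFO — oldest first]: 290 @ $11 + 56 @ $10 = $3,750
Ending inventory: 218 @ $10 + 159 @ $10 = $3,770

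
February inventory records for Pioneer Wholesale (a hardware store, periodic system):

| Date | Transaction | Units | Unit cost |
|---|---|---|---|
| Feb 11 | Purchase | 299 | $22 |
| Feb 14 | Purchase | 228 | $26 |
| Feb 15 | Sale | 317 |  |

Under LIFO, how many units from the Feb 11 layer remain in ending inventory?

Feb 15, 317 sold [LIFO — newest first]: 228 @ $26 + 89 @ $22 = $7,886
Ending inventory: 210 @ $22 = $4,620

210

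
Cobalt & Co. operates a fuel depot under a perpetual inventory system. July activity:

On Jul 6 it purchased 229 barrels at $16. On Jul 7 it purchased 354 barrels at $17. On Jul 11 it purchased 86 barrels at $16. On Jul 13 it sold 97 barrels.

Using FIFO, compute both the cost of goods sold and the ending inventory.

Jul 13, 97 sold [FIFO — oldest first]: 97 @ $16 = $1,552
Ending inventory: 132 @ $16 + 354 @ $17 + 86 @ $16 = $9,506
Check: goods available $11,058 = COGS $1,552 + ending $9,506

COGS = $1,552; ending inventory = $9,506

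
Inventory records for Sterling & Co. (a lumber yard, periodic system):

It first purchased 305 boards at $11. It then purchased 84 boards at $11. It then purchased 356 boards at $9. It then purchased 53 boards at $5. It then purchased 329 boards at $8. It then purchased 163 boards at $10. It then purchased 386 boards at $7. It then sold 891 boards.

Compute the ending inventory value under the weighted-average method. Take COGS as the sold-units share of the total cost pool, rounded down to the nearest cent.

Ending inventory = $6,890.77

Sale 1, sell 891: 891/1676 × $14,712.00 → $7,821.23
Ending inventory (cost pool remaining) = $6,890.77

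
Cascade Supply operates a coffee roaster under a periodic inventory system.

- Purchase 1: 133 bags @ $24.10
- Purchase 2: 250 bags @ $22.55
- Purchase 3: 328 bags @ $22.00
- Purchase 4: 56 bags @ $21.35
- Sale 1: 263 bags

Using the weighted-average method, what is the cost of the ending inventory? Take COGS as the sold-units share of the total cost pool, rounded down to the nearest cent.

Sale 1, sell 263: 263/767 × $17,254.40 → $5,916.43
Ending inventory (cost pool remaining) = $11,337.97
Check: goods available $17,254.40 = COGS $5,916.43 + ending $11,337.97

Ending inventory = $11,337.97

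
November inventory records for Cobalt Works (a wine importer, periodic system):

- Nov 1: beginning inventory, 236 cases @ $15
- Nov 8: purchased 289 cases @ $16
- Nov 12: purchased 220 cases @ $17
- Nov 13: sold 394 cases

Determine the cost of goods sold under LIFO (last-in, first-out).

Nov 13, 394 sold [LIFO — newest first]: 220 @ $17 + 174 @ $16 = $6,524
Ending inventory: 236 @ $15 + 115 @ $16 = $5,380
Check: goods available $11,904 = COGS $6,524 + ending $5,380

COGS = $6,524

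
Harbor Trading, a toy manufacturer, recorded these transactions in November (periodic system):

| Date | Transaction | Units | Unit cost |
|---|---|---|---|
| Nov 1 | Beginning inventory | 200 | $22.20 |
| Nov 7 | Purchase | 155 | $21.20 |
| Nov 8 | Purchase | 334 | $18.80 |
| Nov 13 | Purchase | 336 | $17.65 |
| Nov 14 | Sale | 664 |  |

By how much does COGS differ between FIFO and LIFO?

FIFO COGS: 200 @ $22.20 + 155 @ $21.20 + 309 @ $18.80 = $13,535.20
LIFO COGS: 336 @ $17.65 + 328 @ $18.80 = $12,096.80
Difference = |$13,535.20 − $12,096.80| = $1,438.40

$1,438.40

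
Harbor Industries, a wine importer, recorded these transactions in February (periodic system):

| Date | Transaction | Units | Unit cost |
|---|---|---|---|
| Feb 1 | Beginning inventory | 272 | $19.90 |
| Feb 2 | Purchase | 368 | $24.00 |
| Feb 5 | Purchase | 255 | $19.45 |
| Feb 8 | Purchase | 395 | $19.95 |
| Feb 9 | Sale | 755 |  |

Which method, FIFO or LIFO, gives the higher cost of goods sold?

FIFO

FIFO COGS: 272 @ $19.90 + 368 @ $24.00 + 115 @ $19.45 = $16,481.55
LIFO COGS: 395 @ $19.95 + 255 @ $19.45 + 105 @ $24.00 = $15,360.00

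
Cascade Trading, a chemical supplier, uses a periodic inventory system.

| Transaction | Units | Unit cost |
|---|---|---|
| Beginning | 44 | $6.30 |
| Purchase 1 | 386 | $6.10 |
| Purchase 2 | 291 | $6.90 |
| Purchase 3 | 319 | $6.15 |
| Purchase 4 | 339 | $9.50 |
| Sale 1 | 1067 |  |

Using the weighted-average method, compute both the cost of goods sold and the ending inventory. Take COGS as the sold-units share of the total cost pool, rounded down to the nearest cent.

COGS = $7,599.80; ending inventory = $2,222.25

Sale 1, sell 1067: 1067/1379 × $9,822.05 → $7,599.80
Ending inventory (cost pool remaining) = $2,222.25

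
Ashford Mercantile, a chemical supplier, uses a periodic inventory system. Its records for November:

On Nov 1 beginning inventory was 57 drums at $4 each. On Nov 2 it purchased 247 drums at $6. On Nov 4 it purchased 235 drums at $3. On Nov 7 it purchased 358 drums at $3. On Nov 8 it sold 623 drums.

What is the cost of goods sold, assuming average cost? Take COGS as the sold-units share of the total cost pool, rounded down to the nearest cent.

COGS = $2,423.24

Nov 8, sell 623: 623/897 × $3,489.00 → $2,423.24
Ending inventory (cost pool remaining) = $1,065.76
Check: goods available $3,489.00 = COGS $2,423.24 + ending $1,065.76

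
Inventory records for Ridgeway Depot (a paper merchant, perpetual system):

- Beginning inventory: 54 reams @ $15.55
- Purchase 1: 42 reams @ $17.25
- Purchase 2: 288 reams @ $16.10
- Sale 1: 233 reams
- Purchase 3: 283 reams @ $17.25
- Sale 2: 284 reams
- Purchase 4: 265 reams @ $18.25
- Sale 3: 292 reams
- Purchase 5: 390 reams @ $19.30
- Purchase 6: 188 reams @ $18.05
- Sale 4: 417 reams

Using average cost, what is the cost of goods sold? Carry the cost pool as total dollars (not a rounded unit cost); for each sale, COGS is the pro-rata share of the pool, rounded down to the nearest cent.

COGS = $21,530.64

After Beginning: 54 on hand, pool $839.70 (≈ $15.5500 each)
After Purchase 1: 96 on hand, pool $1,564.20 (≈ $16.2937 each)
After Purchase 2: 384 on hand, pool $6,201.00 (≈ $16.1484 each)
Sale 1, sell 233: 233/384 × $6,201.00 → $3,762.58
After Purchase 3: 434 on hand, pool $7,320.17 (≈ $16.8668 each)
Sale 2, sell 284: 284/434 × $7,320.17 → $4,790.15
After Purchase 4: 415 on hand, pool $7,366.27 (≈ $17.7500 each)
Sale 3, sell 292: 292/415 × $7,366.27 → $5,183.01
After Purchase 5: 513 on hand, pool $9,710.26 (≈ $18.9284 each)
After Purchase 6: 701 on hand, pool $13,103.66 (≈ $18.6928 each)
Sale 4, sell 417: 417/701 × $13,103.66 → $7,794.90
Total COGS = $3,762.58 + $4,790.15 + $5,183.01 + $7,794.90 = $21,530.64
Ending inventory (cost pool remaining) = $5,308.76
Check: goods available $26,839.40 = COGS $21,530.64 + ending $5,308.76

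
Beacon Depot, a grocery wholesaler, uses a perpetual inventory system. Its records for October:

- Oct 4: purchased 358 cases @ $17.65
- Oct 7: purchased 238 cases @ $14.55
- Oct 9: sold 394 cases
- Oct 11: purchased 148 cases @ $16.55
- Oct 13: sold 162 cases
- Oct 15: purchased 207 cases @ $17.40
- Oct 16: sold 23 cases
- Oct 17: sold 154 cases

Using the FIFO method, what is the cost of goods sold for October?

COGS = $12,048.95

Oct 9, 394 sold [FIFO — oldest first]: 358 @ $17.65 + 36 @ $14.55 = $6,842.50
Oct 13, 162 sold [FIFO — oldest first]: 162 @ $14.55 = $2,357.10
Oct 16, 23 sold [FIFO — oldest first]: 23 @ $14.55 = $334.65
Oct 17, 154 sold [FIFO — oldest first]: 17 @ $14.55 + 137 @ $16.55 = $2,514.70
Total COGS = $6,842.50 + $2,357.10 + $334.65 + $2,514.70 = $12,048.95
Ending inventory: 11 @ $16.55 + 207 @ $17.40 = $3,783.85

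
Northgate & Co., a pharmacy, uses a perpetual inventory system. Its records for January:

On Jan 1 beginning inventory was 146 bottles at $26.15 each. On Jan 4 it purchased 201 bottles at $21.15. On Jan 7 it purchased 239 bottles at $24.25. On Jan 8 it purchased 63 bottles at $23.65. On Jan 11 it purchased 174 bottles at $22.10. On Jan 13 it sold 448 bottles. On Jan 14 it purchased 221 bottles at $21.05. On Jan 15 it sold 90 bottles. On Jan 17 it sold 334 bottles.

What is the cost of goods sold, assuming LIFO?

Jan 13, 448 sold [LIFO — newest first]: 174 @ $22.10 + 63 @ $23.65 + 211 @ $24.25 = $10,452.10
Jan 15, 90 sold [LIFO — newest first]: 90 @ $21.05 = $1,894.50
Jan 17, 334 sold [LIFO — newest first]: 131 @ $21.05 + 28 @ $24.25 + 175 @ $21.15 = $7,137.80
Total COGS = $10,452.10 + $1,894.50 + $7,137.80 = $19,484.40
Ending inventory: 146 @ $26.15 + 26 @ $21.15 = $4,367.80

COGS = $19,484.40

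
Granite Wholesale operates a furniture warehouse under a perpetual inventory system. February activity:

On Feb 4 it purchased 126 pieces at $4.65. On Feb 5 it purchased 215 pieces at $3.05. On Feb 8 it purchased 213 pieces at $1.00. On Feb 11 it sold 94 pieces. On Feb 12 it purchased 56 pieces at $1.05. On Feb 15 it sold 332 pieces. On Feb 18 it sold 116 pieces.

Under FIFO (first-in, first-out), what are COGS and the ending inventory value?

Feb 11, 94 sold [FIFO — oldest first]: 94 @ $4.65 = $437.10
Feb 15, 332 sold [FIFO — oldest first]: 32 @ $4.65 + 215 @ $3.05 + 85 @ $1.00 = $889.55
Feb 18, 116 sold [FIFO — oldest first]: 116 @ $1.00 = $116.00
Total COGS = $437.10 + $889.55 + $116.00 = $1,442.65
Ending inventory: 12 @ $1.00 + 56 @ $1.05 = $70.80

COGS = $1,442.65; ending inventory = $70.80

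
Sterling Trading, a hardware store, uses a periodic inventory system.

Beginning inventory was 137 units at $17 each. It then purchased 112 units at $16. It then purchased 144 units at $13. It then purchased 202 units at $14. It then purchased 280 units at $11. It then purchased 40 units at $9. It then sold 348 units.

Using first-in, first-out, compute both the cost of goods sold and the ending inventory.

Sale 1 (348) [FIFO — oldest first]: 137 @ $17 + 112 @ $16 + 99 @ $13 = $5,408
Ending inventory: 45 @ $13 + 202 @ $14 + 280 @ $11 + 40 @ $9 = $6,853
Check: goods available $12,261 = COGS $5,408 + ending $6,853

COGS = $5,408; ending inventory = $6,853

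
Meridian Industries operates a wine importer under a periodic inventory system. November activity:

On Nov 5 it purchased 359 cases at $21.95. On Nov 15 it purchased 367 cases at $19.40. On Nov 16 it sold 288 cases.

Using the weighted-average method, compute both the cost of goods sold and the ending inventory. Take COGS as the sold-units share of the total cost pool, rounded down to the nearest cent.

COGS = $5,950.35; ending inventory = $9,049.50

Nov 16, sell 288: 288/726 × $14,999.85 → $5,950.35
Ending inventory (cost pool remaining) = $9,049.50
Check: goods available $14,999.85 = COGS $5,950.35 + ending $9,049.50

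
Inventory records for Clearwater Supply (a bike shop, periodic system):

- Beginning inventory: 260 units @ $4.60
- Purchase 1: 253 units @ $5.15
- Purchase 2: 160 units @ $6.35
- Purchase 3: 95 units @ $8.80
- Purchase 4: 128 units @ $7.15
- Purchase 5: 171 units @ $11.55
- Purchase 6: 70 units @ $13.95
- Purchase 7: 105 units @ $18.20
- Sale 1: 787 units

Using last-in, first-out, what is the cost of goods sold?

Sale 1 (787) [LIFO — newest first]: 105 @ $18.20 + 70 @ $13.95 + 171 @ $11.55 + 128 @ $7.15 + 95 @ $8.80 + 160 @ $6.35 + 58 @ $5.15 = $7,928.45
Ending inventory: 260 @ $4.60 + 195 @ $5.15 = $2,200.25

COGS = $7,928.45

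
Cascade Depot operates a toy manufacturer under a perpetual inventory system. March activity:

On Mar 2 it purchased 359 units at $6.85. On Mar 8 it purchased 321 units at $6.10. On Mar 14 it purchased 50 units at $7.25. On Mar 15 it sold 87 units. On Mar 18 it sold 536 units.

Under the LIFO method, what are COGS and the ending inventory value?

COGS = $4,046.80; ending inventory = $732.95

Mar 15, 87 sold [LIFO — newest first]: 50 @ $7.25 + 37 @ $6.10 = $588.20
Mar 18, 536 sold [LIFO — newest first]: 284 @ $6.10 + 252 @ $6.85 = $3,458.60
Total COGS = $588.20 + $3,458.60 = $4,046.80
Ending inventory: 107 @ $6.85 = $732.95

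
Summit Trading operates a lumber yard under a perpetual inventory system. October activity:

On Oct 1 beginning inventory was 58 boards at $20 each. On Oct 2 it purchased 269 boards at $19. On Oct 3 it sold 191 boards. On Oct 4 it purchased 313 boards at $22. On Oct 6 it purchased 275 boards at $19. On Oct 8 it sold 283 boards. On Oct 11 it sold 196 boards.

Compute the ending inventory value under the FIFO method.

Oct 3, 191 sold [FIFO — oldest first]: 58 @ $20 + 133 @ $19 = $3,687
Oct 8, 283 sold [FIFO — oldest first]: 136 @ $19 + 147 @ $22 = $5,818
Oct 11, 196 sold [FIFO — oldest first]: 166 @ $22 + 30 @ $19 = $4,222
Total COGS = $3,687 + $5,818 + $4,222 = $13,727
Ending inventory: 245 @ $19 = $4,655

Ending inventory = $4,655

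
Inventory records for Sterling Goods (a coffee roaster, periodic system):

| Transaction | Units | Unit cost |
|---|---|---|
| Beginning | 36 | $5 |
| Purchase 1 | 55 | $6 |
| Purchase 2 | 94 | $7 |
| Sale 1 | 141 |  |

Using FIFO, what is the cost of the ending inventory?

Sale 1 (141) [FIFO — oldest first]: 36 @ $5 + 55 @ $6 + 50 @ $7 = $860
Ending inventory: 44 @ $7 = $308

Ending inventory = $308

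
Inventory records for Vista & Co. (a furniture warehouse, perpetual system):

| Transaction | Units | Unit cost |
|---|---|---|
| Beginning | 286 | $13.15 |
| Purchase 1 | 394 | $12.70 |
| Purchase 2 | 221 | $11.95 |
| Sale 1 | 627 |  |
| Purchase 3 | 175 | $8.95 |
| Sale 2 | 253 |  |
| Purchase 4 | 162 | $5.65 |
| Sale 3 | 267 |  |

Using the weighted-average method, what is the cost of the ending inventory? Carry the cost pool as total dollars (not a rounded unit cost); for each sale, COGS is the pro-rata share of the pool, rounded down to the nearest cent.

After Beginning: 286 on hand, pool $3,760.90 (≈ $13.1500 each)
After Purchase 1: 680 on hand, pool $8,764.70 (≈ $12.8893 each)
After Purchase 2: 901 on hand, pool $11,405.65 (≈ $12.6589 each)
Sale 1, sell 627: 627/901 × $11,405.65 → $7,937.11
After Purchase 3: 449 on hand, pool $5,034.79 (≈ $11.2133 each)
Sale 2, sell 253: 253/449 × $5,034.79 → $2,836.97
After Purchase 4: 358 on hand, pool $3,113.12 (≈ $8.6959 each)
Sale 3, sell 267: 267/358 × $3,113.12 → $2,321.79
Total COGS = $7,937.11 + $2,836.97 + $2,321.79 = $13,095.87
Ending inventory (cost pool remaining) = $791.33
Check: goods available $13,887.20 = COGS $13,095.87 + ending $791.33

Ending inventory = $791.33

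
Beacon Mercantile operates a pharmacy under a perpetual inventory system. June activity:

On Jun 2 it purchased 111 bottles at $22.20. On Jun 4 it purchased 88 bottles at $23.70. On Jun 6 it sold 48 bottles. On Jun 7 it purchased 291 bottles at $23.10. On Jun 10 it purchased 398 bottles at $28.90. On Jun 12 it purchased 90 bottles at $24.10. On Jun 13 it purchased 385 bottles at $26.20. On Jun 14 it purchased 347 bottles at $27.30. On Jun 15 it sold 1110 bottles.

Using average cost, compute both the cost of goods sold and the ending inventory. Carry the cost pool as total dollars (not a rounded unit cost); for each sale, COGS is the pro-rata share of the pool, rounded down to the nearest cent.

COGS = $30,086.84; ending inventory = $14,416.36

After Jun 2: 111 on hand, pool $2,464.20 (≈ $22.2000 each)
After Jun 4: 199 on hand, pool $4,549.80 (≈ $22.8633 each)
Jun 6, sell 48: 48/199 × $4,549.80 → $1,097.43
After Jun 7: 442 on hand, pool $10,174.47 (≈ $23.0192 each)
After Jun 10: 840 on hand, pool $21,676.67 (≈ $25.8056 each)
After Jun 12: 930 on hand, pool $23,845.67 (≈ $25.6405 each)
After Jun 13: 1315 on hand, pool $33,932.67 (≈ $25.8043 each)
After Jun 14: 1662 on hand, pool $43,405.77 (≈ $26.1166 each)
Jun 15, sell 1110: 1110/1662 × $43,405.77 → $28,989.41
Total COGS = $1,097.43 + $28,989.41 = $30,086.84
Ending inventory (cost pool remaining) = $14,416.36
Check: goods available $44,503.20 = COGS $30,086.84 + ending $14,416.36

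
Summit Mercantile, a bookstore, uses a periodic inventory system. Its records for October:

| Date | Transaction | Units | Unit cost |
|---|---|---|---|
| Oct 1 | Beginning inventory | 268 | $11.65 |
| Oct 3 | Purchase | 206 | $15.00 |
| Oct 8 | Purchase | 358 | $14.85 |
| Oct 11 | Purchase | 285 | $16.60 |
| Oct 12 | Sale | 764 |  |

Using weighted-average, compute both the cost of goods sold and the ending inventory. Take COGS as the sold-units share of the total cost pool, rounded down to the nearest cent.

Oct 12, sell 764: 764/1117 × $16,259.50 → $11,121.09
Ending inventory (cost pool remaining) = $5,138.41

COGS = $11,121.09; ending inventory = $5,138.41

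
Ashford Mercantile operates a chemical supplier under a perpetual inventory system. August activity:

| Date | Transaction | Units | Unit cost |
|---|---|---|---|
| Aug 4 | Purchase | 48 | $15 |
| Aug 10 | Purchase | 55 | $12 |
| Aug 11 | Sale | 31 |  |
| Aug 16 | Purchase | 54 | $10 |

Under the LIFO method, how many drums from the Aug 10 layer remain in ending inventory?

24

Aug 11, 31 sold [LIFO — newest first]: 31 @ $12 = $372
Ending inventory: 48 @ $15 + 24 @ $12 + 54 @ $10 = $1,548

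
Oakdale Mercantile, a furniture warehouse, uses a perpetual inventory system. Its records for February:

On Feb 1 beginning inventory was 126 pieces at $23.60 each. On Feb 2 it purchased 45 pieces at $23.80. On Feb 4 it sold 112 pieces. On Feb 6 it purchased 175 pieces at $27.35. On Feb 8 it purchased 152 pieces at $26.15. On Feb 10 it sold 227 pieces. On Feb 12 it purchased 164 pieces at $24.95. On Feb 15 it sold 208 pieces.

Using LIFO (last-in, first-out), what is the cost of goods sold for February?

Feb 4, 112 sold [LIFO — newest first]: 45 @ $23.80 + 67 @ $23.60 = $2,652.20
Feb 10, 227 sold [LIFO — newest first]: 152 @ $26.15 + 75 @ $27.35 = $6,026.05
Feb 15, 208 sold [LIFO — newest first]: 164 @ $24.95 + 44 @ $27.35 = $5,295.20
Total COGS = $2,652.20 + $6,026.05 + $5,295.20 = $13,973.45
Ending inventory: 59 @ $23.60 + 56 @ $27.35 = $2,924.00
Check: goods available $16,897.45 = COGS $13,973.45 + ending $2,924.00

COGS = $13,973.45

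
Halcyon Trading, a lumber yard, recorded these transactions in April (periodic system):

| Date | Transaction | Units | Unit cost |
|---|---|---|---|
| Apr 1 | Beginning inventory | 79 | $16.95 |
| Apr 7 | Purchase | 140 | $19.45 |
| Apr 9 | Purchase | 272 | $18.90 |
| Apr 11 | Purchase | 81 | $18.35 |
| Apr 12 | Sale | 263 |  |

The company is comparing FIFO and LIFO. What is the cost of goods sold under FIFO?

COGS = $4,893.65

FIFO COGS: 79 @ $16.95 + 140 @ $19.45 + 44 @ $18.90 = $4,893.65
LIFO COGS: 81 @ $18.35 + 182 @ $18.90 = $4,926.15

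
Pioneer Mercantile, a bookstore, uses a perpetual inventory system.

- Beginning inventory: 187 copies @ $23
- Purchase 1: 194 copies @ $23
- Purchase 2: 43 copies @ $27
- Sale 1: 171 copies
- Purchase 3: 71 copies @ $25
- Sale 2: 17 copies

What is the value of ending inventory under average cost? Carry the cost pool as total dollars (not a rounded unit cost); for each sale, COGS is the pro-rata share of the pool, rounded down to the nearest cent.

After Beginning: 187 on hand, pool $4,301.00 (≈ $23.0000 each)
After Purchase 1: 381 on hand, pool $8,763.00 (≈ $23.0000 each)
After Purchase 2: 424 on hand, pool $9,924.00 (≈ $23.4057 each)
Sale 1, sell 171: 171/424 × $9,924.00 → $4,002.36
After Purchase 3: 324 on hand, pool $7,696.64 (≈ $23.7551 each)
Sale 2, sell 17: 17/324 × $7,696.64 → $403.83
Total COGS = $4,002.36 + $403.83 = $4,406.19
Ending inventory (cost pool remaining) = $7,292.81
Check: goods available $11,699.00 = COGS $4,406.19 + ending $7,292.81

Ending inventory = $7,292.81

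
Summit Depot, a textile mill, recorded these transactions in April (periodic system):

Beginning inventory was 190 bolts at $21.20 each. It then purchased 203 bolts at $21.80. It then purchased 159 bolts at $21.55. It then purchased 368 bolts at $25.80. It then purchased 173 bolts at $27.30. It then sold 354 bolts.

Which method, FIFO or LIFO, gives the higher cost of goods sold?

FIFO COGS: 190 @ $21.20 + 164 @ $21.80 = $7,603.20
LIFO COGS: 173 @ $27.30 + 181 @ $25.80 = $9,392.70

LIFO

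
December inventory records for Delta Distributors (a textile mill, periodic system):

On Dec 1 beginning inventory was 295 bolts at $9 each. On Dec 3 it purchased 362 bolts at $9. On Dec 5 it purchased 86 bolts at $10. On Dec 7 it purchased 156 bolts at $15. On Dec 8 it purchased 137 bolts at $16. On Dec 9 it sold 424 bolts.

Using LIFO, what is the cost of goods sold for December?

Dec 9, 424 sold [LIFO — newest first]: 137 @ $16 + 156 @ $15 + 86 @ $10 + 45 @ $9 = $5,797
Ending inventory: 295 @ $9 + 317 @ $9 = $5,508

COGS = $5,797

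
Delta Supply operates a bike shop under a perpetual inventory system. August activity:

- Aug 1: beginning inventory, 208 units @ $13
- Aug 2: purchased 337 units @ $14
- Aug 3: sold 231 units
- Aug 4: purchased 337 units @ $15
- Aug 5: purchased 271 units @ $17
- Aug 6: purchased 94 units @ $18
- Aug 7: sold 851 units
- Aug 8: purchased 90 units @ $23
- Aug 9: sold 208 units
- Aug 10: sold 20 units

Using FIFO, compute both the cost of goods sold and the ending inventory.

COGS = $20,225; ending inventory = $621

Aug 3, 231 sold [FIFO — oldest first]: 208 @ $13 + 23 @ $14 = $3,026
Aug 7, 851 sold [FIFO — oldest first]: 314 @ $14 + 337 @ $15 + 200 @ $17 = $12,851
Aug 9, 208 sold [FIFO — oldest first]: 71 @ $17 + 94 @ $18 + 43 @ $23 = $3,888
Aug 10, 20 sold [FIFO — oldest first]: 20 @ $23 = $460
Total COGS = $3,026 + $12,851 + $3,888 + $460 = $20,225
Ending inventory: 27 @ $23 = $621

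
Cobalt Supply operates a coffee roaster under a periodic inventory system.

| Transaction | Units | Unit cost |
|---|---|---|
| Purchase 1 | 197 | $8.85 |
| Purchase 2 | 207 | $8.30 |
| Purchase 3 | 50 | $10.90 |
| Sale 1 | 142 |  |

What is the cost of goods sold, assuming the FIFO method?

Sale 1 (142) [FIFO — oldest first]: 142 @ $8.85 = $1,256.70
Ending inventory: 55 @ $8.85 + 207 @ $8.30 + 50 @ $10.90 = $2,749.85

COGS = $1,256.70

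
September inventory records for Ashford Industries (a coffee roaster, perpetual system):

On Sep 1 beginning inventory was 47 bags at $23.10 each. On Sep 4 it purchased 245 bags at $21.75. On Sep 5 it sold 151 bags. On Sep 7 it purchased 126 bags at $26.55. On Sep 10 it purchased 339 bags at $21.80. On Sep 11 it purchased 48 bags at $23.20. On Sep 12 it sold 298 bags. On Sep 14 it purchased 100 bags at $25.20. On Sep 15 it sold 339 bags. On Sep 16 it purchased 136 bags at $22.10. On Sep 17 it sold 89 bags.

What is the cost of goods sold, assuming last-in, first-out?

COGS = $20,142.25

Sep 5, 151 sold [LIFO — newest first]: 151 @ $21.75 = $3,284.25
Sep 12, 298 sold [LIFO — newest first]: 48 @ $23.20 + 250 @ $21.80 = $6,563.60
Sep 15, 339 sold [LIFO — newest first]: 100 @ $25.20 + 89 @ $21.80 + 126 @ $26.55 + 24 @ $21.75 = $8,327.50
Sep 17, 89 sold [LIFO — newest first]: 89 @ $22.10 = $1,966.90
Total COGS = $3,284.25 + $6,563.60 + $8,327.50 + $1,966.90 = $20,142.25
Ending inventory: 47 @ $23.10 + 70 @ $21.75 + 47 @ $22.10 = $3,646.90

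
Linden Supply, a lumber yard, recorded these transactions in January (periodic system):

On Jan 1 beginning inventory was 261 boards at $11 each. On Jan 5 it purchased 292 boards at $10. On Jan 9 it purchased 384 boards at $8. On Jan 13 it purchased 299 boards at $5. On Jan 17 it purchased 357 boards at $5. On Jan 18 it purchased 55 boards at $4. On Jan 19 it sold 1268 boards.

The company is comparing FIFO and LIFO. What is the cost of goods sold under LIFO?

COGS = $8,302

FIFO COGS: 261 @ $11 + 292 @ $10 + 384 @ $8 + 299 @ $5 + 32 @ $5 = $10,518
LIFO COGS: 55 @ $4 + 357 @ $5 + 299 @ $5 + 384 @ $8 + 173 @ $10 = $8,302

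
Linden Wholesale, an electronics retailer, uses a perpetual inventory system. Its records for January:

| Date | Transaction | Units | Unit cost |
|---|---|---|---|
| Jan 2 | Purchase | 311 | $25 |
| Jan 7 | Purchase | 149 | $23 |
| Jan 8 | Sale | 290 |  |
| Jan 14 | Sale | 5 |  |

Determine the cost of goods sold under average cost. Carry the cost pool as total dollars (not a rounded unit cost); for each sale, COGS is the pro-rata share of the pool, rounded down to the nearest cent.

After Jan 2: 311 on hand, pool $7,775.00 (≈ $25.0000 each)
After Jan 7: 460 on hand, pool $11,202.00 (≈ $24.3522 each)
Jan 8, sell 290: 290/460 × $11,202.00 → $7,062.13
Jan 14, sell 5: 5/170 × $4,139.87 → $121.76
Total COGS = $7,062.13 + $121.76 = $7,183.89
Ending inventory (cost pool remaining) = $4,018.11

COGS = $7,183.89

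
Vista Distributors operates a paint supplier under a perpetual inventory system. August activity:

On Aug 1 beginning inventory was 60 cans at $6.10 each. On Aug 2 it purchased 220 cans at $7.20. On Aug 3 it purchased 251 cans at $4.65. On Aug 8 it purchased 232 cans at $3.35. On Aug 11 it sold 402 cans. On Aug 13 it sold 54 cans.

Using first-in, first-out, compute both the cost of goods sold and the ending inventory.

COGS = $2,768.40; ending inventory = $1,125.95

Aug 11, 402 sold [FIFO — oldest first]: 60 @ $6.10 + 220 @ $7.20 + 122 @ $4.65 = $2,517.30
Aug 13, 54 sold [FIFO — oldest first]: 54 @ $4.65 = $251.10
Total COGS = $2,517.30 + $251.10 = $2,768.40
Ending inventory: 75 @ $4.65 + 232 @ $3.35 = $1,125.95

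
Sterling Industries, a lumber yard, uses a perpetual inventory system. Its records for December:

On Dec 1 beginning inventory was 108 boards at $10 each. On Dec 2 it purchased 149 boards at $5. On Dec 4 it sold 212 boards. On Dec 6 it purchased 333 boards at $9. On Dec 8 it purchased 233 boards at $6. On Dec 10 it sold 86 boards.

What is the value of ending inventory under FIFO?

Dec 4, 212 sold [FIFO — oldest first]: 108 @ $10 + 104 @ $5 = $1,600
Dec 10, 86 sold [FIFO — oldest first]: 45 @ $5 + 41 @ $9 = $594
Total COGS = $1,600 + $594 = $2,194
Ending inventory: 292 @ $9 + 233 @ $6 = $4,026
Check: goods available $6,220 = COGS $2,194 + ending $4,026

Ending inventory = $4,026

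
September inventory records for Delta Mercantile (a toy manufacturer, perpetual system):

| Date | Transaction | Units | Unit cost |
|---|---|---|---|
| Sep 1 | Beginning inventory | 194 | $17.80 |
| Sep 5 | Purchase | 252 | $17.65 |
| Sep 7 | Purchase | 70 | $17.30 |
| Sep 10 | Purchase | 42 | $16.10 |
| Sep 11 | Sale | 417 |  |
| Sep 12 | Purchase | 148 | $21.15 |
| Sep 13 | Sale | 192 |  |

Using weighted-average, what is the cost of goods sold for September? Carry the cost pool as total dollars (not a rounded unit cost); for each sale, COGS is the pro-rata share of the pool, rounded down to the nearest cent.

COGS = $11,037.61

After Sep 1: 194 on hand, pool $3,453.20 (≈ $17.8000 each)
After Sep 5: 446 on hand, pool $7,901.00 (≈ $17.7152 each)
After Sep 7: 516 on hand, pool $9,112.00 (≈ $17.6589 each)
After Sep 10: 558 on hand, pool $9,788.20 (≈ $17.5416 each)
Sep 11, sell 417: 417/558 × $9,788.20 → $7,314.83
After Sep 12: 289 on hand, pool $5,603.57 (≈ $19.3895 each)
Sep 13, sell 192: 192/289 × $5,603.57 → $3,722.78
Total COGS = $7,314.83 + $3,722.78 = $11,037.61
Ending inventory (cost pool remaining) = $1,880.79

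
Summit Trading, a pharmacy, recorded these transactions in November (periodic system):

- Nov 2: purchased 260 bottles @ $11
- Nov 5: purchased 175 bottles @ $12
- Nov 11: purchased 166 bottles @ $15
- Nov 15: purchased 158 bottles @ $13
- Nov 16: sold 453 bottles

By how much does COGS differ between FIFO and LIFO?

FIFO COGS: 260 @ $11 + 175 @ $12 + 18 @ $15 = $5,230
LIFO COGS: 158 @ $13 + 166 @ $15 + 129 @ $12 = $6,092
Difference = |$5,230 − $6,092| = $862

$862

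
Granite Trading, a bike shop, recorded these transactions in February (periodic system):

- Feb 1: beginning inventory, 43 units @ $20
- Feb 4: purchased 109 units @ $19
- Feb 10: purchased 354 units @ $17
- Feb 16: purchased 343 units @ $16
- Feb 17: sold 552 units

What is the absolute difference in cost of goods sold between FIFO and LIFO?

$644

FIFO COGS: 43 @ $20 + 109 @ $19 + 354 @ $17 + 46 @ $16 = $9,685
LIFO COGS: 343 @ $16 + 209 @ $17 = $9,041
Difference = |$9,685 − $9,041| = $644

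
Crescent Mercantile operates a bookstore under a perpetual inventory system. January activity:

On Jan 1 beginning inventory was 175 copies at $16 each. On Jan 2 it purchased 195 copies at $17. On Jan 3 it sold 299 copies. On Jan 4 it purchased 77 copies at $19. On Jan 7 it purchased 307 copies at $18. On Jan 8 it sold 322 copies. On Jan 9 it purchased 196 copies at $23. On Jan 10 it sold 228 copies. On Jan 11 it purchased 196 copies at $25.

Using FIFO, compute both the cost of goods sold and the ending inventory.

Jan 3, 299 sold [FIFO — oldest first]: 175 @ $16 + 124 @ $17 = $4,908
Jan 8, 322 sold [FIFO — oldest first]: 71 @ $17 + 77 @ $19 + 174 @ $18 = $5,802
Jan 10, 228 sold [FIFO — oldest first]: 133 @ $18 + 95 @ $23 = $4,579
Total COGS = $4,908 + $5,802 + $4,579 = $15,289
Ending inventory: 101 @ $23 + 196 @ $25 = $7,223
Check: goods available $22,512 = COGS $15,289 + ending $7,223

COGS = $15,289; ending inventory = $7,223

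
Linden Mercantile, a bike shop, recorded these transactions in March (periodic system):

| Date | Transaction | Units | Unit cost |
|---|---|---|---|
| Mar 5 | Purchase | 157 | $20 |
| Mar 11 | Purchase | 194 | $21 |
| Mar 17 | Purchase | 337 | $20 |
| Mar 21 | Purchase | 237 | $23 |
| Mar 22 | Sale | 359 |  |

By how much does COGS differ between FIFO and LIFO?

$517

FIFO COGS: 157 @ $20 + 194 @ $21 + 8 @ $20 = $7,374
LIFO COGS: 237 @ $23 + 122 @ $20 = $7,891
Difference = |$7,374 − $7,891| = $517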